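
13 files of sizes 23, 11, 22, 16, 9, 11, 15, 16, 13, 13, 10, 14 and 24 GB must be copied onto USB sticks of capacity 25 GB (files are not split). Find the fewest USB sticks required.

Total = 24 + 23 + 22 + 16 + 16 + 15 + 14 + 13 + 13 + 11 + 11 + 10 + 9 = 197 GB.
Lower bound: ⌈197/25⌉ = 8 USB sticks.
Also, 9 files each exceed 25/2 GB, and no two of those can share a USB stick, so at least 9 USB sticks are needed.
A packing using 9 USB sticks:
  USB stick 1: 24 = 24
  USB stick 2: 23 = 23
  USB stick 3: 22 = 22
  USB stick 4: 16 + 9 = 25
  USB stick 5: 16 = 16
  USB stick 6: 15 + 10 = 25
  USB stick 7: 14 + 11 = 25
  USB stick 8: 13 + 11 = 24
  USB stick 9: 13 = 13
This matches the lower bound, so 9 is optimal.

9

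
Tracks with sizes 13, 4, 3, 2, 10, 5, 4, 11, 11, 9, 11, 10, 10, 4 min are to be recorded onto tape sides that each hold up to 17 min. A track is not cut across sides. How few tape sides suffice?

8

Total = 13 + 11 + 11 + 11 + 10 + 10 + 10 + 9 + 5 + 4 + 4 + 4 + 3 + 2 = 107 min.
Lower bound: ⌈107/17⌉ = 7 tape sides.
Also, 8 tracks each exceed 17/2 min, and no two of those can share a side, so at least 8 tape sides are needed.
A packing using 8 tape sides:
  side 1: 13 + 4 = 17
  side 2: 11 + 5 = 16
  side 3: 11 + 4 + 2 = 17
  side 4: 11 + 4 = 15
  side 5: 10 + 3 = 13
  side 6: 10 = 10
  side 7: 10 = 10
  side 8: 9 = 9
This matches the lower bound, so 8 is optimal.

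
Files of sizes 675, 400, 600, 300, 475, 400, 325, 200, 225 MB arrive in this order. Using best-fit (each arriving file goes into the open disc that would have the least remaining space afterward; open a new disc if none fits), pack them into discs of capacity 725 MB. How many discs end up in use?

6

  675 → disc 1 (new)  [load 675/725]
  400 → disc 2 (new)  [load 400/725]
  600 → disc 3 (new)  [load 600/725]
  300 → disc 2  [load 700/725]
  475 → disc 4 (new)  [load 475/725]
  400 → disc 5 (new)  [load 400/725]
  325 → disc 5  [load 725/725]
  200 → disc 4  [load 675/725]
  225 → disc 6 (new)  [load 225/725]
6 discs opened.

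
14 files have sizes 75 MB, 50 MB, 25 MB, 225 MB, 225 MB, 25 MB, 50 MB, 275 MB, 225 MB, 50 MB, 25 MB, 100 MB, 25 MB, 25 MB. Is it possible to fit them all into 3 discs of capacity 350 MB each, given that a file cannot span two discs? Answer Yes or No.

Total = 1400 MB; ⌈1400/350⌉ = 4.
At least 4 discs are required, but only 3 are allowed.

No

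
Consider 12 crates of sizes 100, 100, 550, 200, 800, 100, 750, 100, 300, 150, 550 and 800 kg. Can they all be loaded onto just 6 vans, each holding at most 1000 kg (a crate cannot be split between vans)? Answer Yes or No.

A valid assignment using 5 vans:
  van 1: 800 + 200 = 1000
  van 2: 800 + 150 = 950
  van 3: 750 + 100 + 100 = 950
  van 4: 550 + 300 + 100 = 950
  van 5: 550 + 100 = 650
That uses only 5 ≤ 6, so 6 vans are enough.

Yes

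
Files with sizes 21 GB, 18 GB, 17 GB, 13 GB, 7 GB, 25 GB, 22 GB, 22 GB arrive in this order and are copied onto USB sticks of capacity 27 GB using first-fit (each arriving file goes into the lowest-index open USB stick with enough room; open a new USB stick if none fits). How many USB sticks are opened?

  21 → USB stick 1 (new)  [load 21/27]
  18 → USB stick 2 (new)  [load 18/27]
  17 → USB stick 3 (new)  [load 17/27]
  13 → USB stick 4 (new)  [load 13/27]
  7 → USB stick 2  [load 25/27]
  25 → USB stick 5 (new)  [load 25/27]
  22 → USB stick 6 (new)  [load 22/27]
  22 → USB stick 7 (new)  [load 22/27]
7 USB sticks opened.

7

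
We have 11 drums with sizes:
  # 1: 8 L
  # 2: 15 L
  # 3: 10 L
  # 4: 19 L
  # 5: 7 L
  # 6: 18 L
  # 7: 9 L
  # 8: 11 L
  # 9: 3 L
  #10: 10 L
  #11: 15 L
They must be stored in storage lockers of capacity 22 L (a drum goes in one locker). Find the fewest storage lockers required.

7

Total = 19 + 18 + 15 + 15 + 11 + 10 + 10 + 9 + 8 + 7 + 3 = 125 L.
Lower bound: ⌈125/22⌉ = 6 storage lockers.
A packing using 7 storage lockers:
  locker 1: 19 + 3 = 22
  locker 2: 18 = 18
  locker 3: 15 + 7 = 22
  locker 4: 15 = 15
  locker 5: 11 + 10 = 21
  locker 6: 10 + 9 = 19
  locker 7: 8 = 8
No arrangement into 6 storage lockers stays within capacity, so 7 is optimal.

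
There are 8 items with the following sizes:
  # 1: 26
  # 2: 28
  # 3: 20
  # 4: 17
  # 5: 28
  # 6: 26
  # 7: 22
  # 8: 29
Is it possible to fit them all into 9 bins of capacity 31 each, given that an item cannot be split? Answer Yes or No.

Yes

A valid assignment using 8 bins:
  bin 1: 29 = 29
  bin 2: 28 = 28
  bin 3: 28 = 28
  bin 4: 26 = 26
  bin 5: 26 = 26
  bin 6: 22 = 22
  bin 7: 20 = 20
  bin 8: 17 = 17
That uses only 8 ≤ 9, so 9 bins are enough.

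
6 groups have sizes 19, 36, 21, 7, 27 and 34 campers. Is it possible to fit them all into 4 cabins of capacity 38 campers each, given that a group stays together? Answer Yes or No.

Total = 144 campers; ⌈144/38⌉ = 4.
The bound of 4 does not rule out 4, but exhaustive search shows no assignment into 4 cabins of capacity 38 campers exists — the minimum is 5.

No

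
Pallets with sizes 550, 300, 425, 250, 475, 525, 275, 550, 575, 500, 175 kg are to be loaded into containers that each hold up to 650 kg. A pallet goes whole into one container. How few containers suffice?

9

Total = 575 + 550 + 550 + 525 + 500 + 475 + 425 + 300 + 275 + 250 + 175 = 4600 kg.
Lower bound: ⌈4600/650⌉ = 8 containers.
A packing using 9 containers:
  container 1: 575 = 575
  container 2: 550 = 550
  container 3: 550 = 550
  container 4: 525 = 525
  container 5: 500 = 500
  container 6: 475 + 175 = 650
  container 7: 425 = 425
  container 8: 300 + 275 = 575
  container 9: 250 = 250
No arrangement into 8 containers stays within capacity, so 9 is optimal.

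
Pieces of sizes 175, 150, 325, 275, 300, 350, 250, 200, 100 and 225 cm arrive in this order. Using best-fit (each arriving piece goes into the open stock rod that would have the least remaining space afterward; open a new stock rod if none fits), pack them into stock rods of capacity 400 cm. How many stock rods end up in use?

8

  175 → stock rod 1 (new)  [load 175/400]
  150 → stock rod 1  [load 325/400]
  325 → stock rod 2 (new)  [load 325/400]
  275 → stock rod 3 (new)  [load 275/400]
  300 → stock rod 4 (new)  [load 300/400]
  350 → stock rod 5 (new)  [load 350/400]
  250 → stock rod 6 (new)  [load 250/400]
  200 → stock rod 7 (new)  [load 200/400]
  100 → stock rod 4  [load 400/400]
  225 → stock rod 8 (new)  [load 225/400]
8 stock rods opened.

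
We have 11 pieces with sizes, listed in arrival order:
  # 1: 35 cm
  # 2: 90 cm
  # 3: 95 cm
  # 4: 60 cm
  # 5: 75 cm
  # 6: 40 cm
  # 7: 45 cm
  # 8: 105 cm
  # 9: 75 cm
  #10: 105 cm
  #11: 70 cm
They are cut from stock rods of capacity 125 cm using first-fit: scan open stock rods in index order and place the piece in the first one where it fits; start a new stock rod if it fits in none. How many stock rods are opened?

  35 → stock rod 1 (new)  [load 35/125]
  90 → stock rod 1  [load 125/125]
  95 → stock rod 2 (new)  [load 95/125]
  60 → stock rod 3 (new)  [load 60/125]
  75 → stock rod 4 (new)  [load 75/125]
  40 → stock rod 3  [load 100/125]
  45 → stock rod 4  [load 120/125]
  105 → stock rod 5 (new)  [load 105/125]
  75 → stock rod 6 (new)  [load 75/125]
  105 → stock rod 7 (new)  [load 105/125]
  70 → stock rod 8 (new)  [load 70/125]
8 stock rods opened.

8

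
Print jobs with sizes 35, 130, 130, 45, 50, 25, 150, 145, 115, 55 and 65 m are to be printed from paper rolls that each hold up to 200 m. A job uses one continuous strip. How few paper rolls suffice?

5

Total = 150 + 145 + 130 + 130 + 115 + 65 + 55 + 50 + 45 + 35 + 25 = 945 m.
Lower bound: ⌈945/200⌉ = 5 paper rolls.
A packing using 5 paper rolls:
  roll 1: 150 + 50 = 200
  roll 2: 145 + 55 = 200
  roll 3: 130 + 65 = 195
  roll 4: 130 + 45 + 25 = 200
  roll 5: 115 + 35 = 150
This matches the lower bound, so 5 is optimal.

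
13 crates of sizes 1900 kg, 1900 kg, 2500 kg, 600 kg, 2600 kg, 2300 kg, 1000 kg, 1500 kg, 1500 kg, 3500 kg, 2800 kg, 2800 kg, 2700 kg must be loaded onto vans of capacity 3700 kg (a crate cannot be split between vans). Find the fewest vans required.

Total = 3500 + 2800 + 2800 + 2700 + 2600 + 2500 + 2300 + 1900 + 1900 + 1500 + 1500 + 1000 + 600 = 27600 kg.
Lower bound: ⌈27600/3700⌉ = 8 vans.
Also, 9 crates each exceed 1850 kg, and no two of those can share a van, so at least 9 vans are needed.
A packing using 9 vans:
  van 1: 3500 = 3500
  van 2: 2800 + 600 = 3400
  van 3: 2800 = 2800
  van 4: 2700 + 1000 = 3700
  van 5: 2600 = 2600
  van 6: 2500 = 2500
  van 7: 2300 = 2300
  van 8: 1900 + 1500 = 3400
  van 9: 1900 + 1500 = 3400
This matches the lower bound, so 9 is optimal.

9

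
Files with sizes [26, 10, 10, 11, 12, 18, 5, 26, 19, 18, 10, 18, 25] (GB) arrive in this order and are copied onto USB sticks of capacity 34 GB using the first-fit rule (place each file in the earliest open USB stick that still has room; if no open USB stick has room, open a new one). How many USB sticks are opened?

  26 → USB stick 1 (new)  [load 26/34]
  10 → USB stick 2 (new)  [load 10/34]
  10 → USB stick 2  [load 20/34]
  11 → USB stick 2  [load 31/34]
  12 → USB stick 3 (new)  [load 12/34]
  18 → USB stick 3  [load 30/34]
  5 → USB stick 1  [load 31/34]
  26 → USB stick 4 (new)  [load 26/34]
  19 → USB stick 5 (new)  [load 19/34]
  18 → USB stick 6 (new)  [load 18/34]
  10 → USB stick 5  [load 29/34]
  18 → USB stick 7 (new)  [load 18/34]
  25 → USB stick 8 (new)  [load 25/34]
8 USB sticks opened.

8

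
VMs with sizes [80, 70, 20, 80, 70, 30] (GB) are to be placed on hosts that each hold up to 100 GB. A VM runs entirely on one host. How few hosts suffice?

4

Total = 80 + 80 + 70 + 70 + 30 + 20 = 350 GB.
Lower bound: ⌈350/100⌉ = 4 hosts.
A packing using 4 hosts:
  host 1: 80 + 20 = 100
  host 2: 80 = 80
  host 3: 70 + 30 = 100
  host 4: 70 = 70
This matches the lower bound, so 4 is optimal.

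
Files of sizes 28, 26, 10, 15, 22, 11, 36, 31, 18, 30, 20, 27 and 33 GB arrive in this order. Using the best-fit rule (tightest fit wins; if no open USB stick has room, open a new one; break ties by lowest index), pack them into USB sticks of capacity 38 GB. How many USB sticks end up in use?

9

  28 → USB stick 1 (new)  [load 28/38]
  26 → USB stick 2 (new)  [load 26/38]
  10 → USB stick 1  [load 38/38]
  15 → USB stick 3 (new)  [load 15/38]
  22 → USB stick 3  [load 37/38]
  11 → USB stick 2  [load 37/38]
  36 → USB stick 4 (new)  [load 36/38]
  31 → USB stick 5 (new)  [load 31/38]
  18 → USB stick 6 (new)  [load 18/38]
  30 → USB stick 7 (new)  [load 30/38]
  20 → USB stick 6  [load 38/38]
  27 → USB stick 8 (new)  [load 27/38]
  33 → USB stick 9 (new)  [load 33/38]
9 USB sticks opened.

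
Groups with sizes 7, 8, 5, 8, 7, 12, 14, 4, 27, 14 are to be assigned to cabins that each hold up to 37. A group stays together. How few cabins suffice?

Total = 27 + 14 + 14 + 12 + 8 + 8 + 7 + 7 + 5 + 4 = 106.
Lower bound: ⌈106/37⌉ = 3 cabins.
A packing using 3 cabins:
  cabin 1: 27 + 8 = 35
  cabin 2: 14 + 14 + 8 = 36
  cabin 3: 12 + 7 + 7 + 5 + 4 = 35
This matches the lower bound, so 3 is optimal.

3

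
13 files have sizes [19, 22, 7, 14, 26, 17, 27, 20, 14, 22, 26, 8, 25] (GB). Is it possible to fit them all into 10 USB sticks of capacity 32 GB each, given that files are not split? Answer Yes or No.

A valid assignment using 10 USB sticks:
  USB stick 1: 27 = 27
  USB stick 2: 26 = 26
  USB stick 3: 26 = 26
  USB stick 4: 25 + 7 = 32
  USB stick 5: 22 + 8 = 30
  USB stick 6: 22 = 22
  USB stick 7: 20 = 20
  USB stick 8: 19 = 19
  USB stick 9: 17 + 14 = 31
  USB stick 10: 14 = 14
Every load is within 32 GB, so 10 USB sticks suffice.

Yes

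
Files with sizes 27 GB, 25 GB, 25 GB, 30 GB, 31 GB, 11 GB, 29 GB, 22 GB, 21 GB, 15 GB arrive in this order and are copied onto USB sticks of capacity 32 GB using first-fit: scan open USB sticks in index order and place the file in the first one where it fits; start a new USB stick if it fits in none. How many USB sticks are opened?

  27 → USB stick 1 (new)  [load 27/32]
  25 → USB stick 2 (new)  [load 25/32]
  25 → USB stick 3 (new)  [load 25/32]
  30 → USB stick 4 (new)  [load 30/32]
  31 → USB stick 5 (new)  [load 31/32]
  11 → USB stick 6 (new)  [load 11/32]
  29 → USB stick 7 (new)  [load 29/32]
  22 → USB stick 8 (new)  [load 22/32]
  21 → USB stick 6  [load 32/32]
  15 → USB stick 9 (new)  [load 15/32]
9 USB sticks opened.

9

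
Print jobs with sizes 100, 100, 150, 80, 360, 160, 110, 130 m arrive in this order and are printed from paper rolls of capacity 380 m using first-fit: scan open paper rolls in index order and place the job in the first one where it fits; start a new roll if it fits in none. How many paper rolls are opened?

  100 → roll 1 (new)  [load 100/380]
  100 → roll 1  [load 200/380]
  150 → roll 1  [load 350/380]
  80 → roll 2 (new)  [load 80/380]
  360 → roll 3 (new)  [load 360/380]
  160 → roll 2  [load 240/380]
  110 → roll 2  [load 350/380]
  130 → roll 4 (new)  [load 130/380]
4 paper rolls opened.

4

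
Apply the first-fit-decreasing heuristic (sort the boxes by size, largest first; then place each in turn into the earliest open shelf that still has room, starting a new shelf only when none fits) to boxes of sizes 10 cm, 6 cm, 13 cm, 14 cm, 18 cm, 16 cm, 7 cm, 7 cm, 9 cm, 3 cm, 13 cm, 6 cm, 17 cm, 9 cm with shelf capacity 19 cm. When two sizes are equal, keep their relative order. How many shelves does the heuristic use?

Sorted descending: 18, 17, 16, 14, 13, 13, 10, 9, 9, 7, 7, 6, 6, 3.
  18 → shelf 1 (new)  [load 18/19]
  17 → shelf 2 (new)  [load 17/19]
  16 → shelf 3 (new)  [load 16/19]
  14 → shelf 4 (new)  [load 14/19]
  13 → shelf 5 (new)  [load 13/19]
  13 → shelf 6 (new)  [load 13/19]
  10 → shelf 7 (new)  [load 10/19]
  9 → shelf 7  [load 19/19]
  9 → shelf 8 (new)  [load 9/19]
  7 → shelf 8  [load 16/19]
  7 → shelf 9 (new)  [load 7/19]
  6 → shelf 5  [load 19/19]
  6 → shelf 6  [load 19/19]
  3 → shelf 3  [load 19/19]
9 shelves opened.

9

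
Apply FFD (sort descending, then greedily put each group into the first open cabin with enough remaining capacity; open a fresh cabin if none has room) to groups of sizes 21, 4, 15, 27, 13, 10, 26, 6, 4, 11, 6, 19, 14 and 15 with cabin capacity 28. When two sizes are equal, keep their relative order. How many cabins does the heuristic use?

8

Sorted descending: 27, 26, 21, 19, 15, 15, 14, 13, 11, 10, 6, 6, 4, 4.
  27 → cabin 1 (new)  [load 27/28]
  26 → cabin 2 (new)  [load 26/28]
  21 → cabin 3 (new)  [load 21/28]
  19 → cabin 4 (new)  [load 19/28]
  15 → cabin 5 (new)  [load 15/28]
  15 → cabin 6 (new)  [load 15/28]
  14 → cabin 7 (new)  [load 14/28]
  13 → cabin 5  [load 28/28]
  11 → cabin 6  [load 26/28]
  10 → cabin 7  [load 24/28]
  6 → cabin 3  [load 27/28]
  6 → cabin 4  [load 25/28]
  4 → cabin 7  [load 28/28]
  4 → cabin 8 (new)  [load 4/28]
8 cabins opened.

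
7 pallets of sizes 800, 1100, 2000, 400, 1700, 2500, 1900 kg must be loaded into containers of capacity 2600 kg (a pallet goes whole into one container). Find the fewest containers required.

5

Total = 2500 + 2000 + 1900 + 1700 + 1100 + 800 + 400 = 10400 kg.
Lower bound: ⌈10400/2600⌉ = 4 containers.
A packing using 5 containers:
  container 1: 2500 = 2500
  container 2: 2000 + 400 = 2400
  container 3: 1900 = 1900
  container 4: 1700 + 800 = 2500
  container 5: 1100 = 1100
No arrangement into 4 containers stays within capacity, so 5 is optimal.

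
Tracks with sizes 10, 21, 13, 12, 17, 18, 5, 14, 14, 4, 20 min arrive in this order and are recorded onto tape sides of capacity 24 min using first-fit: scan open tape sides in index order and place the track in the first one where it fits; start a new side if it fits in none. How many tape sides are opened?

8

  10 → side 1 (new)  [load 10/24]
  21 → side 2 (new)  [load 21/24]
  13 → side 1  [load 23/24]
  12 → side 3 (new)  [load 12/24]
  17 → side 4 (new)  [load 17/24]
  18 → side 5 (new)  [load 18/24]
  5 → side 3  [load 17/24]
  14 → side 6 (new)  [load 14/24]
  14 → side 7 (new)  [load 14/24]
  4 → side 3  [load 21/24]
  20 → side 8 (new)  [load 20/24]
8 tape sides opened.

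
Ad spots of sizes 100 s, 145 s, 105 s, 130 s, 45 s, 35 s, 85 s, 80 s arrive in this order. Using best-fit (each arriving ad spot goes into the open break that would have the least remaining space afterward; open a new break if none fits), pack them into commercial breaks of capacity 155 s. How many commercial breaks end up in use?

  100 → break 1 (new)  [load 100/155]
  145 → break 2 (new)  [load 145/155]
  105 → break 3 (new)  [load 105/155]
  130 → break 4 (new)  [load 130/155]
  45 → break 3  [load 150/155]
  35 → break 1  [load 135/155]
  85 → break 5 (new)  [load 85/155]
  80 → break 6 (new)  [load 80/155]
6 commercial breaks opened.

6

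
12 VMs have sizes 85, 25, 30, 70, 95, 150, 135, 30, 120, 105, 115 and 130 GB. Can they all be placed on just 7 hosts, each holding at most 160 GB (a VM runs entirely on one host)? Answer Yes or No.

No

Total = 1090 GB; ⌈1090/160⌉ = 7.
8 VMs each exceed half the capacity and cannot share a host, forcing at least 8 hosts.
At least 8 hosts are required, but only 7 are allowed.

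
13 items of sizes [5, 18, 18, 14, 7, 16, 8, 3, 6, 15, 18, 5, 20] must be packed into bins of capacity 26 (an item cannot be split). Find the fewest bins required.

Total = 20 + 18 + 18 + 18 + 16 + 15 + 14 + 8 + 7 + 6 + 5 + 5 + 3 = 153.
Lower bound: ⌈153/26⌉ = 6 bins.
Also, 7 items each exceed 13, and no two of those can share a bin, so at least 7 bins are needed.
A packing using 7 bins:
  bin 1: 20 + 6 = 26
  bin 2: 18 + 8 = 26
  bin 3: 18 + 7 = 25
  bin 4: 18 + 5 + 3 = 26
  bin 5: 16 + 5 = 21
  bin 6: 15 = 15
  bin 7: 14 = 14
This matches the lower bound, so 7 is optimal.

7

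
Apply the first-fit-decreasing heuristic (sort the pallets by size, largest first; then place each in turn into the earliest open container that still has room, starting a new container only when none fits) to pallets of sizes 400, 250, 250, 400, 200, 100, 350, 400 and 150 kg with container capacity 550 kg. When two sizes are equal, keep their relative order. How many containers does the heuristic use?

5

Sorted descending: 400, 400, 400, 350, 250, 250, 200, 150, 100.
  400 → container 1 (new)  [load 400/550]
  400 → container 2 (new)  [load 400/550]
  400 → container 3 (new)  [load 400/550]
  350 → container 4 (new)  [load 350/550]
  250 → container 5 (new)  [load 250/550]
  250 → container 5  [load 500/550]
  200 → container 4  [load 550/550]
  150 → container 1  [load 550/550]
  100 → container 2  [load 500/550]
5 containers opened.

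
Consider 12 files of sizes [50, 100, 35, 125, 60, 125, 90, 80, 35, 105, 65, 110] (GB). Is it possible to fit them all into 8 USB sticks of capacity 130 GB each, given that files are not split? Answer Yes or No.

No

Total = 980 GB; ⌈980/130⌉ = 8.
The bound of 8 does not rule out 8, but exhaustive search shows no assignment into 8 USB sticks of capacity 130 GB exists — the minimum is 9.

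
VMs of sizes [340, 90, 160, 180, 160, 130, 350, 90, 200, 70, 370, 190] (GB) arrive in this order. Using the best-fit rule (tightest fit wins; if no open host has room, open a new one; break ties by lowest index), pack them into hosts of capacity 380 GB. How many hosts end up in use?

7

  340 → host 1 (new)  [load 340/380]
  90 → host 2 (new)  [load 90/380]
  160 → host 2  [load 250/380]
  180 → host 3 (new)  [load 180/380]
  160 → host 3  [load 340/380]
  130 → host 2  [load 380/380]
  350 → host 4 (new)  [load 350/380]
  90 → host 5 (new)  [load 90/380]
  200 → host 5  [load 290/380]
  70 → host 5  [load 360/380]
  370 → host 6 (new)  [load 370/380]
  190 → host 7 (new)  [load 190/380]
7 hosts opened.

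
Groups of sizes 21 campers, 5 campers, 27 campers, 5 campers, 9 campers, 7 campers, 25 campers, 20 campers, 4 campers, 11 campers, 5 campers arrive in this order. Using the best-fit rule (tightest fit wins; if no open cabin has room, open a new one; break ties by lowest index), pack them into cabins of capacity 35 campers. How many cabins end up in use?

5

  21 → cabin 1 (new)  [load 21/35]
  5 → cabin 1  [load 26/35]
  27 → cabin 2 (new)  [load 27/35]
  5 → cabin 2  [load 32/35]
  9 → cabin 1  [load 35/35]
  7 → cabin 3 (new)  [load 7/35]
  25 → cabin 3  [load 32/35]
  20 → cabin 4 (new)  [load 20/35]
  4 → cabin 4  [load 24/35]
  11 → cabin 4  [load 35/35]
  5 → cabin 5 (new)  [load 5/35]
5 cabins opened.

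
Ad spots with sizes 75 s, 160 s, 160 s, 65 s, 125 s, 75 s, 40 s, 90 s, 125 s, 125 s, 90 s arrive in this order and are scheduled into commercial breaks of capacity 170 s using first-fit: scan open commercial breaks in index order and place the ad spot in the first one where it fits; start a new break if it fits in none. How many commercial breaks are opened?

8

  75 → break 1 (new)  [load 75/170]
  160 → break 2 (new)  [load 160/170]
  160 → break 3 (new)  [load 160/170]
  65 → break 1  [load 140/170]
  125 → break 4 (new)  [load 125/170]
  75 → break 5 (new)  [load 75/170]
  40 → break 4  [load 165/170]
  90 → break 5  [load 165/170]
  125 → break 6 (new)  [load 125/170]
  125 → break 7 (new)  [load 125/170]
  90 → break 8 (new)  [load 90/170]
8 commercial breaks opened.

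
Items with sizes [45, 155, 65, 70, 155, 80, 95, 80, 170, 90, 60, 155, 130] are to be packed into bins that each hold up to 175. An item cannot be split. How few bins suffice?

Total = 170 + 155 + 155 + 155 + 130 + 95 + 90 + 80 + 80 + 70 + 65 + 60 + 45 = 1350.
Lower bound: ⌈1350/175⌉ = 8 bins.
A packing using 9 bins:
  bin 1: 170 = 170
  bin 2: 155 = 155
  bin 3: 155 = 155
  bin 4: 155 = 155
  bin 5: 130 + 45 = 175
  bin 6: 95 + 80 = 175
  bin 7: 90 + 80 = 170
  bin 8: 70 + 65 = 135
  bin 9: 60 = 60
No arrangement into 8 bins stays within capacity, so 9 is optimal.

9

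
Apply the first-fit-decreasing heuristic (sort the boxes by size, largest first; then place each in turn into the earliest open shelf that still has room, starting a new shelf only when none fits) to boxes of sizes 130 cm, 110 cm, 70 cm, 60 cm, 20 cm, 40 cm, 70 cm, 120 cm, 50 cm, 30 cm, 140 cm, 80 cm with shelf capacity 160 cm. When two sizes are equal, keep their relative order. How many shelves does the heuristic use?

6

Sorted descending: 140, 130, 120, 110, 80, 70, 70, 60, 50, 40, 30, 20.
  140 → shelf 1 (new)  [load 140/160]
  130 → shelf 2 (new)  [load 130/160]
  120 → shelf 3 (new)  [load 120/160]
  110 → shelf 4 (new)  [load 110/160]
  80 → shelf 5 (new)  [load 80/160]
  70 → shelf 5  [load 150/160]
  70 → shelf 6 (new)  [load 70/160]
  60 → shelf 6  [load 130/160]
  50 → shelf 4  [load 160/160]
  40 → shelf 3  [load 160/160]
  30 → shelf 2  [load 160/160]
  20 → shelf 1  [load 160/160]
6 shelves opened.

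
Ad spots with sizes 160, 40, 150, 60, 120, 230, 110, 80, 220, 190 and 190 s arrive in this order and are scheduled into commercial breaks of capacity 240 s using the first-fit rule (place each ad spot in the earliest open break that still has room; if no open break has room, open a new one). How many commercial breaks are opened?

  160 → break 1 (new)  [load 160/240]
  40 → break 1  [load 200/240]
  150 → break 2 (new)  [load 150/240]
  60 → break 2  [load 210/240]
  120 → break 3 (new)  [load 120/240]
  230 → break 4 (new)  [load 230/240]
  110 → break 3  [load 230/240]
  80 → break 5 (new)  [load 80/240]
  220 → break 6 (new)  [load 220/240]
  190 → break 7 (new)  [load 190/240]
  190 → break 8 (new)  [load 190/240]
8 commercial breaks opened.

8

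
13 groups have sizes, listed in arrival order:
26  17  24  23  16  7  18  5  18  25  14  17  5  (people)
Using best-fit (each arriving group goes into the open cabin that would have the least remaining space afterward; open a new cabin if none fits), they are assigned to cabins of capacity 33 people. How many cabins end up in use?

8

  26 → cabin 1 (new)  [load 26/33]
  17 → cabin 2 (new)  [load 17/33]
  24 → cabin 3 (new)  [load 24/33]
  23 → cabin 4 (new)  [load 23/33]
  16 → cabin 2  [load 33/33]
  7 → cabin 1  [load 33/33]
  18 → cabin 5 (new)  [load 18/33]
  5 → cabin 3  [load 29/33]
  18 → cabin 6 (new)  [load 18/33]
  25 → cabin 7 (new)  [load 25/33]
  14 → cabin 5  [load 32/33]
  17 → cabin 8 (new)  [load 17/33]
  5 → cabin 7  [load 30/33]
8 cabins opened.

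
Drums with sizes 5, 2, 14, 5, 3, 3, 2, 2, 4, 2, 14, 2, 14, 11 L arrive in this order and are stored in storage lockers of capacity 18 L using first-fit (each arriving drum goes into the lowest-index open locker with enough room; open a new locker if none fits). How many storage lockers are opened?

6

  5 → locker 1 (new)  [load 5/18]
  2 → locker 1  [load 7/18]
  14 → locker 2 (new)  [load 14/18]
  5 → locker 1  [load 12/18]
  3 → locker 1  [load 15/18]
  3 → locker 1  [load 18/18]
  2 → locker 2  [load 16/18]
  2 → locker 2  [load 18/18]
  4 → locker 3 (new)  [load 4/18]
  2 → locker 3  [load 6/18]
  14 → locker 4 (new)  [load 14/18]
  2 → locker 3  [load 8/18]
  14 → locker 5 (new)  [load 14/18]
  11 → locker 6 (new)  [load 11/18]
6 storage lockers opened.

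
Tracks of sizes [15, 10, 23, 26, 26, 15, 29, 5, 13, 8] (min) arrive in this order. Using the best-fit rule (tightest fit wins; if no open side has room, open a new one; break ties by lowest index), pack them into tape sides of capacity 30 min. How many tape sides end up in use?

7

  15 → side 1 (new)  [load 15/30]
  10 → side 1  [load 25/30]
  23 → side 2 (new)  [load 23/30]
  26 → side 3 (new)  [load 26/30]
  26 → side 4 (new)  [load 26/30]
  15 → side 5 (new)  [load 15/30]
  29 → side 6 (new)  [load 29/30]
  5 → side 1  [load 30/30]
  13 → side 5  [load 28/30]
  8 → side 7 (new)  [load 8/30]
7 tape sides opened.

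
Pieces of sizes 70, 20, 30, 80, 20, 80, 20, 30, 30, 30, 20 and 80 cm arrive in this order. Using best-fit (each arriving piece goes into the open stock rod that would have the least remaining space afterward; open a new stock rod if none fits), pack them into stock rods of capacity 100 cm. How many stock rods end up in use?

6

  70 → stock rod 1 (new)  [load 70/100]
  20 → stock rod 1  [load 90/100]
  30 → stock rod 2 (new)  [load 30/100]
  80 → stock rod 3 (new)  [load 80/100]
  20 → stock rod 3  [load 100/100]
  80 → stock rod 4 (new)  [load 80/100]
  20 → stock rod 4  [load 100/100]
  30 → stock rod 2  [load 60/100]
  30 → stock rod 2  [load 90/100]
  30 → stock rod 5 (new)  [load 30/100]
  20 → stock rod 5  [load 50/100]
  80 → stock rod 6 (new)  [load 80/100]
6 stock rods opened.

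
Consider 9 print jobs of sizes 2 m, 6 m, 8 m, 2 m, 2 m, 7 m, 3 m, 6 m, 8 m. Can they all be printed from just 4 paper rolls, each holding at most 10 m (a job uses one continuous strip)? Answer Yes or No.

No

Total = 44 m; ⌈44/10⌉ = 5.
At least 5 paper rolls are required, but only 4 are allowed.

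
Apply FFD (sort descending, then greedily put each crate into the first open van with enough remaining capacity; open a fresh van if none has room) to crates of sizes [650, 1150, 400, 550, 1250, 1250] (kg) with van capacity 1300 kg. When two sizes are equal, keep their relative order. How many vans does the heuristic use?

5

Sorted descending: 1250, 1250, 1150, 650, 550, 400.
  1250 → van 1 (new)  [load 1250/1300]
  1250 → van 2 (new)  [load 1250/1300]
  1150 → van 3 (new)  [load 1150/1300]
  650 → van 4 (new)  [load 650/1300]
  550 → van 4  [load 1200/1300]
  400 → van 5 (new)  [load 400/1300]
5 vans opened.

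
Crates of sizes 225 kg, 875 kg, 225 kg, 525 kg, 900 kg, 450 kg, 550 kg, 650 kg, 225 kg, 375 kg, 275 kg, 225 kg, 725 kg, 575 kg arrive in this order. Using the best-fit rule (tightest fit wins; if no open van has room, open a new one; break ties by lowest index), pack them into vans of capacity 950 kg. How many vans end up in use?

  225 → van 1 (new)  [load 225/950]
  875 → van 2 (new)  [load 875/950]
  225 → van 1  [load 450/950]
  525 → van 3 (new)  [load 525/950]
  900 → van 4 (new)  [load 900/950]
  450 → van 1  [load 900/950]
  550 → van 5 (new)  [load 550/950]
  650 → van 6 (new)  [load 650/950]
  225 → van 6  [load 875/950]
  375 → van 5  [load 925/950]
  275 → van 3  [load 800/950]
  225 → van 7 (new)  [load 225/950]
  725 → van 7  [load 950/950]
  575 → van 8 (new)  [load 575/950]
8 vans opened.

8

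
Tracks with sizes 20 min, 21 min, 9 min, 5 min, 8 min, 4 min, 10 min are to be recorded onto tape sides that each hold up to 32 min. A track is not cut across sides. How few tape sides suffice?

Total = 21 + 20 + 10 + 9 + 8 + 5 + 4 = 77 min.
Lower bound: ⌈77/32⌉ = 3 tape sides.
A packing using 3 tape sides:
  side 1: 21 + 10 = 31
  side 2: 20 + 9 = 29
  side 3: 8 + 5 + 4 = 17
This matches the lower bound, so 3 is optimal.

3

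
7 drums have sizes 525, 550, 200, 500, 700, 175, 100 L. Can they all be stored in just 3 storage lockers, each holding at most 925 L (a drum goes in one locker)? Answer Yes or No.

Total = 2750 L; ⌈2750/925⌉ = 3.
4 drums each exceed half the capacity and cannot share a locker, forcing at least 4 storage lockers.
At least 4 storage lockers are required, but only 3 are allowed.

No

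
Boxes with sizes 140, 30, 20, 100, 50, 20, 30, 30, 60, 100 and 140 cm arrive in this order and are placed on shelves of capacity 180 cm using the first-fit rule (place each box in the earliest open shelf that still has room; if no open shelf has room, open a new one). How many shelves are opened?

5

  140 → shelf 1 (new)  [load 140/180]
  30 → shelf 1  [load 170/180]
  20 → shelf 2 (new)  [load 20/180]
  100 → shelf 2  [load 120/180]
  50 → shelf 2  [load 170/180]
  20 → shelf 3 (new)  [load 20/180]
  30 → shelf 3  [load 50/180]
  30 → shelf 3  [load 80/180]
  60 → shelf 3  [load 140/180]
  100 → shelf 4 (new)  [load 100/180]
  140 → shelf 5 (new)  [load 140/180]
5 shelves opened.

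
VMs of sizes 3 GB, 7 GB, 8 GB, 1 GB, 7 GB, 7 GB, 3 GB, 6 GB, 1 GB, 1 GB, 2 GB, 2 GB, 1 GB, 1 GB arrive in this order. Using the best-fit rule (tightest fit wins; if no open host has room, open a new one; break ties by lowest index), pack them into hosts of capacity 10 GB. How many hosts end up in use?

5

  3 → host 1 (new)  [load 3/10]
  7 → host 1  [load 10/10]
  8 → host 2 (new)  [load 8/10]
  1 → host 2  [load 9/10]
  7 → host 3 (new)  [load 7/10]
  7 → host 4 (new)  [load 7/10]
  3 → host 3  [load 10/10]
  6 → host 5 (new)  [load 6/10]
  1 → host 2  [load 10/10]
  1 → host 4  [load 8/10]
  2 → host 4  [load 10/10]
  2 → host 5  [load 8/10]
  1 → host 5  [load 9/10]
  1 → host 5  [load 10/10]
5 hosts opened.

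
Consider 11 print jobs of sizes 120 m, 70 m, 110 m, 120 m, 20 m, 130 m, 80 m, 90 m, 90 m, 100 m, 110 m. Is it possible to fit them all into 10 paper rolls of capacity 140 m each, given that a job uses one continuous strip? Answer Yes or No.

A valid assignment using 10 paper rolls:
  roll 1: 130 = 130
  roll 2: 120 + 20 = 140
  roll 3: 120 = 120
  roll 4: 110 = 110
  roll 5: 110 = 110
  roll 6: 100 = 100
  roll 7: 90 = 90
  roll 8: 90 = 90
  roll 9: 80 = 80
  roll 10: 70 = 70
Every load is within 140 m, so 10 paper rolls suffice.

Yes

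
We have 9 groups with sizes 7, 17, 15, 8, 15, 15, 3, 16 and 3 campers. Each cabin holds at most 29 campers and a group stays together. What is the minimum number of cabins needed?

Total = 17 + 16 + 15 + 15 + 15 + 8 + 7 + 3 + 3 = 99 campers.
Lower bound: ⌈99/29⌉ = 4 cabins.
Also, 5 groups each exceed 29/2 campers, and no two of those can share a cabin, so at least 5 cabins are needed.
A packing using 5 cabins:
  cabin 1: 17 + 8 + 3 = 28
  cabin 2: 16 + 7 + 3 = 26
  cabin 3: 15 = 15
  cabin 4: 15 = 15
  cabin 5: 15 = 15
This matches the lower bound, so 5 is optimal.

5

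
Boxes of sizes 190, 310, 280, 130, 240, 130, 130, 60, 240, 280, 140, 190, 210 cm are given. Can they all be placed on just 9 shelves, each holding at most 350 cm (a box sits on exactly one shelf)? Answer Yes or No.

Yes

A valid assignment using 9 shelves:
  shelf 1: 310 = 310
  shelf 2: 280 + 60 = 340
  shelf 3: 280 = 280
  shelf 4: 240 = 240
  shelf 5: 240 = 240
  shelf 6: 210 + 140 = 350
  shelf 7: 190 + 130 = 320
  shelf 8: 190 + 130 = 320
  shelf 9: 130 = 130
Every load is within 350 cm, so 9 shelves suffice.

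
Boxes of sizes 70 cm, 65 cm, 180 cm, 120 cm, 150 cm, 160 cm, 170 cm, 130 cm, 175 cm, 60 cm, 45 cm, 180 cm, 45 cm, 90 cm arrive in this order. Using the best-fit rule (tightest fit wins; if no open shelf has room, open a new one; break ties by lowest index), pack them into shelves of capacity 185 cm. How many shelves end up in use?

  70 → shelf 1 (new)  [load 70/185]
  65 → shelf 1  [load 135/185]
  180 → shelf 2 (new)  [load 180/185]
  120 → shelf 3 (new)  [load 120/185]
  150 → shelf 4 (new)  [load 150/185]
  160 → shelf 5 (new)  [load 160/185]
  170 → shelf 6 (new)  [load 170/185]
  130 → shelf 7 (new)  [load 130/185]
  175 → shelf 8 (new)  [load 175/185]
  60 → shelf 3  [load 180/185]
  45 → shelf 1  [load 180/185]
  180 → shelf 9 (new)  [load 180/185]
  45 → shelf 7  [load 175/185]
  90 → shelf 10 (new)  [load 90/185]
10 shelves opened.

10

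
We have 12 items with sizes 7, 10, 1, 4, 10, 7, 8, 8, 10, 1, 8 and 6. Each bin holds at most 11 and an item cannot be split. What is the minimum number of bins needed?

9

Total = 10 + 10 + 10 + 8 + 8 + 8 + 7 + 7 + 6 + 4 + 1 + 1 = 80.
Lower bound: ⌈80/11⌉ = 8 bins.
Also, 9 items each exceed 11/2, and no two of those can share a bin, so at least 9 bins are needed.
A packing using 9 bins:
  bin 1: 10 + 1 = 11
  bin 2: 10 + 1 = 11
  bin 3: 10 = 10
  bin 4: 8 = 8
  bin 5: 8 = 8
  bin 6: 8 = 8
  bin 7: 7 + 4 = 11
  bin 8: 7 = 7
  bin 9: 6 = 6
This matches the lower bound, so 9 is optimal.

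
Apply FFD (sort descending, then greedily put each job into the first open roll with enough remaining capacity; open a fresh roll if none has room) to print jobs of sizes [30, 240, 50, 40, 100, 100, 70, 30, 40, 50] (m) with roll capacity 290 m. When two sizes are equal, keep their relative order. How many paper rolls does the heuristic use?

3

Sorted descending: 240, 100, 100, 70, 50, 50, 40, 40, 30, 30.
  240 → roll 1 (new)  [load 240/290]
  100 → roll 2 (new)  [load 100/290]
  100 → roll 2  [load 200/290]
  70 → roll 2  [load 270/290]
  50 → roll 1  [load 290/290]
  50 → roll 3 (new)  [load 50/290]
  40 → roll 3  [load 90/290]
  40 → roll 3  [load 130/290]
  30 → roll 3  [load 160/290]
  30 → roll 3  [load 190/290]
3 paper rolls opened.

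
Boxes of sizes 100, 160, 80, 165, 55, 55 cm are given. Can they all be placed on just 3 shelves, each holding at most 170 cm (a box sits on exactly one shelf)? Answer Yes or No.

Total = 615 cm; ⌈615/170⌉ = 4.
At least 4 shelves are required, but only 3 are allowed.

No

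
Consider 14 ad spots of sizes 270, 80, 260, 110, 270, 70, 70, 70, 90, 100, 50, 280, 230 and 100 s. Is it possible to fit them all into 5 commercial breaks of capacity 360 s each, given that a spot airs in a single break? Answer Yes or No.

Total = 2050 s; ⌈2050/360⌉ = 6.
At least 6 commercial breaks are required, but only 5 are allowed.

No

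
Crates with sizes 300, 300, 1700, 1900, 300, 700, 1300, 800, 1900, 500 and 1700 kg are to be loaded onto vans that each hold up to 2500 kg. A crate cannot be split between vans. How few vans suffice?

Total = 1900 + 1900 + 1700 + 1700 + 1300 + 800 + 700 + 500 + 300 + 300 + 300 = 11400 kg.
Lower bound: ⌈11400/2500⌉ = 5 vans.
A packing using 5 vans:
  van 1: 1900 + 500 = 2400
  van 2: 1900 + 300 + 300 = 2500
  van 3: 1700 + 800 = 2500
  van 4: 1700 + 700 = 2400
  van 5: 1300 + 300 = 1600
This matches the lower bound, so 5 is optimal.

5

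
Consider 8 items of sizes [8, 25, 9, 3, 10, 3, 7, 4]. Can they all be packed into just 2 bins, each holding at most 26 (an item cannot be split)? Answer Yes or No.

No

Total = 69; ⌈69/26⌉ = 3.
At least 3 bins are required, but only 2 are allowed.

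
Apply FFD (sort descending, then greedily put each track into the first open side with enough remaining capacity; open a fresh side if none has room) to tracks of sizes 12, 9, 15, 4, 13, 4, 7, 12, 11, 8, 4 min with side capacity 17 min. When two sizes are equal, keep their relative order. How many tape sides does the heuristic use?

7

Sorted descending: 15, 13, 12, 12, 11, 9, 8, 7, 4, 4, 4.
  15 → side 1 (new)  [load 15/17]
  13 → side 2 (new)  [load 13/17]
  12 → side 3 (new)  [load 12/17]
  12 → side 4 (new)  [load 12/17]
  11 → side 5 (new)  [load 11/17]
  9 → side 6 (new)  [load 9/17]
  8 → side 6  [load 17/17]
  7 → side 7 (new)  [load 7/17]
  4 → side 2  [load 17/17]
  4 → side 3  [load 16/17]
  4 → side 4  [load 16/17]
7 tape sides opened.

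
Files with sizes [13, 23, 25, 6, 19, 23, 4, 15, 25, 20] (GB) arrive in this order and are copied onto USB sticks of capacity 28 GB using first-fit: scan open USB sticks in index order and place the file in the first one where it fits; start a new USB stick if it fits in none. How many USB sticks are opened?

8

  13 → USB stick 1 (new)  [load 13/28]
  23 → USB stick 2 (new)  [load 23/28]
  25 → USB stick 3 (new)  [load 25/28]
  6 → USB stick 1  [load 19/28]
  19 → USB stick 4 (new)  [load 19/28]
  23 → USB stick 5 (new)  [load 23/28]
  4 → USB stick 1  [load 23/28]
  15 → USB stick 6 (new)  [load 15/28]
  25 → USB stick 7 (new)  [load 25/28]
  20 → USB stick 8 (new)  [load 20/28]
8 USB sticks opened.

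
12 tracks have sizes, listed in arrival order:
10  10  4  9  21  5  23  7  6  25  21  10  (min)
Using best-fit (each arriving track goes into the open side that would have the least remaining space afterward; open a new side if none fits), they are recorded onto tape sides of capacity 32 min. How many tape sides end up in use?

5

  10 → side 1 (new)  [load 10/32]
  10 → side 1  [load 20/32]
  4 → side 1  [load 24/32]
  9 → side 2 (new)  [load 9/32]
  21 → side 2  [load 30/32]
  5 → side 1  [load 29/32]
  23 → side 3 (new)  [load 23/32]
  7 → side 3  [load 30/32]
  6 → side 4 (new)  [load 6/32]
  25 → side 4  [load 31/32]
  21 → side 5 (new)  [load 21/32]
  10 → side 5  [load 31/32]
5 tape sides opened.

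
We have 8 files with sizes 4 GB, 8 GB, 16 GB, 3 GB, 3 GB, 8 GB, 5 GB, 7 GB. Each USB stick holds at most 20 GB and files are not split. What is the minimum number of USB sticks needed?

Total = 16 + 8 + 8 + 7 + 5 + 4 + 3 + 3 = 54 GB.
Lower bound: ⌈54/20⌉ = 3 USB sticks.
A packing using 3 USB sticks:
  USB stick 1: 16 + 4 = 20
  USB stick 2: 8 + 8 + 3 = 19
  USB stick 3: 7 + 5 + 3 = 15
This matches the lower bound, so 3 is optimal.

3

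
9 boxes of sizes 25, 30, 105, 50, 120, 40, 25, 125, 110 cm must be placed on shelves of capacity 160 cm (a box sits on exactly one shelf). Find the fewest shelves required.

Total = 125 + 120 + 110 + 105 + 50 + 40 + 30 + 25 + 25 = 630 cm.
Lower bound: ⌈630/160⌉ = 4 shelves.
A packing using 4 shelves:
  shelf 1: 125 + 30 = 155
  shelf 2: 120 + 40 = 160
  shelf 3: 110 + 50 = 160
  shelf 4: 105 + 25 + 25 = 155
This matches the lower bound, so 4 is optimal.

4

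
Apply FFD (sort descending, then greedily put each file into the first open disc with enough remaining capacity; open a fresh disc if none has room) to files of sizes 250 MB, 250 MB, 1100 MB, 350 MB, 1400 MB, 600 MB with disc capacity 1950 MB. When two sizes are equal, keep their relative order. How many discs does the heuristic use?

3

Sorted descending: 1400, 1100, 600, 350, 250, 250.
  1400 → disc 1 (new)  [load 1400/1950]
  1100 → disc 2 (new)  [load 1100/1950]
  600 → disc 2  [load 1700/1950]
  350 → disc 1  [load 1750/1950]
  250 → disc 2  [load 1950/1950]
  250 → disc 3 (new)  [load 250/1950]
3 discs opened.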